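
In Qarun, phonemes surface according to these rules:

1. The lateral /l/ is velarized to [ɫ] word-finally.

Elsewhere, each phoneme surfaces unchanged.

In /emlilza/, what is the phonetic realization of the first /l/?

/l/ (between /m/ and /i/) fails the environment for rule 1, so it stays [l].

[l]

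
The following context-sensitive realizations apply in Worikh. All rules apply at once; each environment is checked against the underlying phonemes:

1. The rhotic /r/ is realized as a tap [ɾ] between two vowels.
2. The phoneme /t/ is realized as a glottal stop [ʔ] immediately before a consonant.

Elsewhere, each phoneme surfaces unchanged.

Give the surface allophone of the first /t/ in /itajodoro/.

/t/ (between /i/ and /a/): rule 2 targets it, but not immediately before a consonant → unchanged [t].

[t]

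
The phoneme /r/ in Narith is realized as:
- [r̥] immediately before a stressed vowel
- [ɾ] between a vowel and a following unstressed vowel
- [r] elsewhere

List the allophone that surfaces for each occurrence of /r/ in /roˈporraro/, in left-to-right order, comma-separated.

Occurrence 1 (position 1): no conditioning environment matches → elsewhere allophone [r].
Occurrence 2 (position 5): no conditioning environment matches → elsewhere allophone [r].
Occurrence 3 (position 6): no conditioning environment matches → elsewhere allophone [r].
Occurrence 4 (position 8): between a vowel and a following unstressed vowel → [ɾ].

[r], [r], [r], [ɾ]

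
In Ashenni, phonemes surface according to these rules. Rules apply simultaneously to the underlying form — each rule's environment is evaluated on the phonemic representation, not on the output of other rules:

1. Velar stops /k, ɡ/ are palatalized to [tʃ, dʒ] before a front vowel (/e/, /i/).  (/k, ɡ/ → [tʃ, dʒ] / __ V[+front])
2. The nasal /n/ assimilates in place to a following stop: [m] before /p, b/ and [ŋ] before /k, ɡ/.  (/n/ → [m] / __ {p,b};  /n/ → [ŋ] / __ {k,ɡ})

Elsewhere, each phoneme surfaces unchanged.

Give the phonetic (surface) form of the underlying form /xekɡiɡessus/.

[xekdʒidʒessus]

/x/ — not in any rule's target class → [x].
/e/ stays [e].
/k/ (between /e/ and /ɡ/) fails the environment for rule 1, so it stays [k].
/ɡ/ — between /k/ and /i/, before a front vowel — surfaces as [dʒ] (rule 1).
/i/ (between /ɡ/ and /ɡ/): no rule targets it → [i].
/ɡ/ (between /i/ and /e/): before a front vowel, so rule 1 applies → [dʒ].
/e/ (between /ɡ/ and /s/): no rule targets it → [e].
/s/ (between /e/ and /s/): no rule targets it → [s].
/s/ (between /s/ and /u/) is unaffected → [s].
/u/ — not in any rule's target class → [u].
/s/ (word-final): no rule targets it → [s].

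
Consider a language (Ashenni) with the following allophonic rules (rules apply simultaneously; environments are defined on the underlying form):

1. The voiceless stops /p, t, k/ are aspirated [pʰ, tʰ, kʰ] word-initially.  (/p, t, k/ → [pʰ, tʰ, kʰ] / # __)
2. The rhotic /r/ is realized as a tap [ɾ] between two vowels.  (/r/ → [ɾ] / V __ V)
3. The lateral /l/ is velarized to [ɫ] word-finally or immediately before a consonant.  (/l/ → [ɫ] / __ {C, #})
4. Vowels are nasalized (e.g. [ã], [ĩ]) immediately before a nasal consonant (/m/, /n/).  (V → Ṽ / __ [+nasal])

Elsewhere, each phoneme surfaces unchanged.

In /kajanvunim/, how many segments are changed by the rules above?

Segments that undergo a rule: /k/ → [kʰ] (rule 1); /a/ → [ã] (rule 4); /u/ → [ũ] (rule 4); /i/ → [ĩ] (rule 4).
All other segments surface unchanged.

4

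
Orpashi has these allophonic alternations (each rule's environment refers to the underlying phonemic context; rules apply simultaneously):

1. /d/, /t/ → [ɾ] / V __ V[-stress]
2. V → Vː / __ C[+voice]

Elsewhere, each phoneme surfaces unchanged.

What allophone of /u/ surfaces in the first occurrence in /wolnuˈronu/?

Rule 2 applies to /u/ (between /n/ and /r/: before a voiced consonant) → [uː].

[uː]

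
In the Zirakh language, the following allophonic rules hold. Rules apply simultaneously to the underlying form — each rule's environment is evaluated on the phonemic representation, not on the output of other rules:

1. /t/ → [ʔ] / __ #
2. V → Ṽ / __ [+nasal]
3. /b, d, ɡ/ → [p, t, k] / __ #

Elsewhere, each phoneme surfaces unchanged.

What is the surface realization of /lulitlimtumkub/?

/l/ stays [l].
/u/ (between /l/ and /l/) fails the environment for rule 2, so it stays [u].
/l/ — not in any rule's target class → [l].
/i/ (between /l/ and /t/): rule 2 targets it, but not before a nasal consonant → unchanged [i].
/t/ — between /i/ and /l/; rule 1 does not apply here → [t].
/l/ (between /t/ and /i/) is unaffected → [l].
/i/ (between /l/ and /m/): before a nasal consonant, so rule 2 applies → [ĩ].
/m/ (between /i/ and /t/): no rule targets it → [m].
/t/ (between /m/ and /u/) fails the environment for rule 1, so it stays [t].
/u/ (between /t/ and /m/): before a nasal consonant, so rule 2 applies → [ũ].
/m/ — not in any rule's target class → [m].
/k/ stays [k].
/u/ — between /k/ and /b/; rule 2 does not apply here → [u].
/b/ meets the environment for rule 3 (word-finally) → [p].

[lulitlĩmtũmkup]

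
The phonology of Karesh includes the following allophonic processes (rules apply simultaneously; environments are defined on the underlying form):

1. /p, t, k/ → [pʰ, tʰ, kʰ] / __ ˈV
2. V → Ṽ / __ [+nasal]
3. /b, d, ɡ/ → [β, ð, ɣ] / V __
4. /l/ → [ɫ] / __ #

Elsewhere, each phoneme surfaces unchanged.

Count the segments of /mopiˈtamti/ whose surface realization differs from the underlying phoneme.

2

Segments that undergo a rule: /t/ → [tʰ] (rule 1); /a/ → [ã] (rule 2).
All other segments surface unchanged.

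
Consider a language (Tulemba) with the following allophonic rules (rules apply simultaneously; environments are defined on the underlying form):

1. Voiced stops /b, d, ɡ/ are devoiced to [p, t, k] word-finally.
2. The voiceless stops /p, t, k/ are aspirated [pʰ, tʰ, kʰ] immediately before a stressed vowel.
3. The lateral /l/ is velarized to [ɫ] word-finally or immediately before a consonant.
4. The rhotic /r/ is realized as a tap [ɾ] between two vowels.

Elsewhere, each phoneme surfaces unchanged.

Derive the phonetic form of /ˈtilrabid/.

[ˈtʰiɫrabit]

/t/ (word-initial) occurs immediately before a stressed vowel → [tʰ] by rule 2.
/i/ (between /t/ and /l/): no rule targets it → [i].
/l/ — between /i/ and /r/, word-finally or immediately before a consonant — surfaces as [ɫ] (rule 3).
/r/ (between /l/ and /a/) is in the target of rule 4 but the environment (between two vowels) is not met → [r].
/a/ — not in any rule's target class → [a].
/b/ (between /a/ and /i/) is in the target of rule 1 but the environment (word-finally) is not met → [b].
/i/ stays [i].
Rule 1 applies to /d/ (word-final: word-finally) → [t].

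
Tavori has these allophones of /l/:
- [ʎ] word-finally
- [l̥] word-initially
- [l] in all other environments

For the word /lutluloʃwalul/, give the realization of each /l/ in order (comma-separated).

Occurrence 1 (position 1): word-initially → [l̥].
Occurrence 2 (position 4): no conditioning environment matches → elsewhere allophone [l].
Occurrence 3 (position 6): no conditioning environment matches → elsewhere allophone [l].
Occurrence 4 (position 11): no conditioning environment matches → elsewhere allophone [l].
Occurrence 5 (position 13): word-finally → [ʎ].

[l̥], [l], [l], [l], [ʎ]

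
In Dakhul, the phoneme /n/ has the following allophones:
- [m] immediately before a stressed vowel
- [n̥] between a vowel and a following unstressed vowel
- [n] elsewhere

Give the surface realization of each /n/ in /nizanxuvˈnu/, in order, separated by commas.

[n], [n], [m]

Occurrence 1 (position 1): no conditioning environment matches → elsewhere allophone [n].
Occurrence 2 (position 5): no conditioning environment matches → elsewhere allophone [n].
Occurrence 3 (position 9): immediately before a stressed vowel → [m].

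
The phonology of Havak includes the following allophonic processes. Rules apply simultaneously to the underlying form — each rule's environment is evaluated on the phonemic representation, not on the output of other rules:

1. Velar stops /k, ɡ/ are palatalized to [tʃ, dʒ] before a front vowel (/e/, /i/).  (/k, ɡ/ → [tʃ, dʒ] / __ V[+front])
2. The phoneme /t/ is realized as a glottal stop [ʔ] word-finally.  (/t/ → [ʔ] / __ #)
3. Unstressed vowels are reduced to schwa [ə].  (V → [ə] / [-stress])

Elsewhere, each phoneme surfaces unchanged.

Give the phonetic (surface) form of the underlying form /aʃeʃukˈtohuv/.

[əʃəʃəkˈtohəv]

/a/ (word-initial): in an unstressed syllable, so rule 3 applies → [ə].
/ʃ/ (between /a/ and /e/) is unaffected → [ʃ].
/e/ meets the environment for rule 3 (in an unstressed syllable) → [ə].
/ʃ/ (between /e/ and /u/) is unaffected → [ʃ].
/u/ (between /ʃ/ and /k/): in an unstressed syllable, so rule 3 applies → [ə].
/k/ — between /u/ and /t/; rule 1 does not apply here → [k].
/t/ (between /k/ and /o/) is in the target of rule 2 but the environment (word-finally) is not met → [t].
/o/ — between /t/ and /h/; rule 3 does not apply here → [o].
/h/ (between /o/ and /u/) is unaffected → [h].
Rule 3 applies to /u/ (between /h/ and /v/: in an unstressed syllable) → [ə].
/v/ (word-final): no rule targets it → [v].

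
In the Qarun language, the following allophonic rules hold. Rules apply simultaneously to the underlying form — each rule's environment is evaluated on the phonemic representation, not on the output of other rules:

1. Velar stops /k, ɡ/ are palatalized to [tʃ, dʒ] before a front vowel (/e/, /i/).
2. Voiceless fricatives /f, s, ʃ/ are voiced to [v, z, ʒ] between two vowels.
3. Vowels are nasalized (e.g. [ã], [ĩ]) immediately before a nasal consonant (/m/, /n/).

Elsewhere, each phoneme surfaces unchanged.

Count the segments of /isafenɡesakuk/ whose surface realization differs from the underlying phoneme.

5

Segments that undergo a rule: /s/ → [z] (rule 2); /f/ → [v] (rule 2); /e/ → [ẽ] (rule 3); /ɡ/ → [dʒ] (rule 1); /s/ → [z] (rule 2).
All other segments surface unchanged.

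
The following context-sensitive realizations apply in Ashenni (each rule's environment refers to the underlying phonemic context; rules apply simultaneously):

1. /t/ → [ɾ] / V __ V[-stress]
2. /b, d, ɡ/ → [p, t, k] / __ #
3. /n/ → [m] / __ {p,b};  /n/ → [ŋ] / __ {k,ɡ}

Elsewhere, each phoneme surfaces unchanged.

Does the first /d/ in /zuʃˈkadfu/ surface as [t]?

/d/ — between /a/ and /f/; rule 2 does not apply here → [d].
The actual realization is [d], not [t].

No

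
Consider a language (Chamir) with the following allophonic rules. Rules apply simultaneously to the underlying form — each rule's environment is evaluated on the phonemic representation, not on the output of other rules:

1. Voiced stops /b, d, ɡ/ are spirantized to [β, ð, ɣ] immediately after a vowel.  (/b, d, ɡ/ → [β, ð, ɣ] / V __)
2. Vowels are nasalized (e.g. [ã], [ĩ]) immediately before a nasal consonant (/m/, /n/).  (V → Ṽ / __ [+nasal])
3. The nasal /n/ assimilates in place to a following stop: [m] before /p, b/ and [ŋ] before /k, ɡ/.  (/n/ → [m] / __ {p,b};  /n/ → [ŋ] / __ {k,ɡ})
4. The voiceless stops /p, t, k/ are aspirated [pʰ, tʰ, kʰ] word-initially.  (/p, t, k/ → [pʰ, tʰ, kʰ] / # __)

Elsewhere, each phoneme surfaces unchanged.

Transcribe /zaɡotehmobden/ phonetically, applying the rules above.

[zaɣotehmoβdẽn]

/a/ — between /z/ and /ɡ/; rule 2 does not apply here → [a].
/ɡ/ meets the environment for rule 1 (immediately after a vowel) → [ɣ].
/o/ — between /ɡ/ and /t/; rule 2 does not apply here → [o].
/t/ (between /o/ and /e/): rule 4 targets it, but not word-initially → unchanged [t].
/e/ (between /t/ and /h/) fails the environment for rule 2, so it stays [e].
/o/ (between /m/ and /b/): rule 2 targets it, but not before a nasal consonant → unchanged [o].
/b/ (between /o/ and /d/) occurs immediately after a vowel → [β] by rule 1.
/d/ (between /b/ and /e/) fails the environment for rule 1, so it stays [d].
/e/ (between /d/ and /n/) occurs before a nasal consonant → [ẽ] by rule 2.
/n/ (word-final): rule 3 targets it, but not before a labial or velar stop → unchanged [n].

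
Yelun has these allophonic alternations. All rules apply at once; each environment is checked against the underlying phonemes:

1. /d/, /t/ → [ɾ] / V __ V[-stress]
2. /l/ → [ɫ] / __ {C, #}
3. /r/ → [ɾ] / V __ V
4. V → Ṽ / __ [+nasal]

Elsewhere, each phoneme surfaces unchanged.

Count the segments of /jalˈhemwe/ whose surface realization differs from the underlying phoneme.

2

Segments that undergo a rule: /l/ → [ɫ] (rule 2); /e/ → [ẽ] (rule 4).
All other segments surface unchanged.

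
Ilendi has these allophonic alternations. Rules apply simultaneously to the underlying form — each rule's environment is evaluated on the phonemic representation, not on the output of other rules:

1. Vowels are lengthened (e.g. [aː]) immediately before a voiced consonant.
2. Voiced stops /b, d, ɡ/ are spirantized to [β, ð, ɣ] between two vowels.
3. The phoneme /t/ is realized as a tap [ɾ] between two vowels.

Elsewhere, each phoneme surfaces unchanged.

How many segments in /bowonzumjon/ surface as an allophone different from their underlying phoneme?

4

Segments that undergo a rule: /o/ → [oː] (rule 1); /o/ → [oː] (rule 1); /u/ → [uː] (rule 1); /o/ → [oː] (rule 1).
All other segments surface unchanged.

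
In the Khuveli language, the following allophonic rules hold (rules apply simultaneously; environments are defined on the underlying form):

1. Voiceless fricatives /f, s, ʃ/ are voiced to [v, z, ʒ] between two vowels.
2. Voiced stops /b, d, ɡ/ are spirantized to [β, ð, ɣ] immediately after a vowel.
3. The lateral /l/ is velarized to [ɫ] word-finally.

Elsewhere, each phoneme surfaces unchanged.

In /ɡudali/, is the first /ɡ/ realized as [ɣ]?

/ɡ/ — word-initial; rule 2 does not apply here → [ɡ].
The actual realization is [ɡ], not [ɣ].

No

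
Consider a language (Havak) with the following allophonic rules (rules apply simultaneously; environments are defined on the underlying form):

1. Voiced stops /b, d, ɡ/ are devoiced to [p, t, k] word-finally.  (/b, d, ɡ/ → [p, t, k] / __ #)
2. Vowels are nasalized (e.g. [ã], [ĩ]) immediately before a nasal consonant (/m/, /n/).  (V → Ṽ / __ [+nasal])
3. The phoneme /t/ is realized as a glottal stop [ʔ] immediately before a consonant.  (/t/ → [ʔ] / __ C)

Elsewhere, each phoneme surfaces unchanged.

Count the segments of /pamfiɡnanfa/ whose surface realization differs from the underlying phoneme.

2

Segments that undergo a rule: /a/ → [ã] (rule 2); /a/ → [ã] (rule 2).
All other segments surface unchanged.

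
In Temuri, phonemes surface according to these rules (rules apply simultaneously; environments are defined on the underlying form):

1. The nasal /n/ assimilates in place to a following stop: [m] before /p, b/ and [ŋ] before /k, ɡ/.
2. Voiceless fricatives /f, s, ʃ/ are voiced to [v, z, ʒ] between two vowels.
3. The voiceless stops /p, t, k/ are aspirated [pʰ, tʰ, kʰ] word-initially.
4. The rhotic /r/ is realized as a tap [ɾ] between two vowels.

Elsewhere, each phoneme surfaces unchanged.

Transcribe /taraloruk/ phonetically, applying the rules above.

/t/ meets the environment for rule 3 (word-initially) → [tʰ].
/a/ stays [a].
/r/ (between /a/ and /a/): between two vowels, so rule 4 applies → [ɾ].
/a/ — not in any rule's target class → [a].
/l/ — not in any rule's target class → [l].
/o/ stays [o].
/r/ (between /o/ and /u/): between two vowels, so rule 4 applies → [ɾ].
/u/ stays [u].
/k/ (word-final): rule 3 targets it, but not word-initially → unchanged [k].

[tʰaɾaloɾuk]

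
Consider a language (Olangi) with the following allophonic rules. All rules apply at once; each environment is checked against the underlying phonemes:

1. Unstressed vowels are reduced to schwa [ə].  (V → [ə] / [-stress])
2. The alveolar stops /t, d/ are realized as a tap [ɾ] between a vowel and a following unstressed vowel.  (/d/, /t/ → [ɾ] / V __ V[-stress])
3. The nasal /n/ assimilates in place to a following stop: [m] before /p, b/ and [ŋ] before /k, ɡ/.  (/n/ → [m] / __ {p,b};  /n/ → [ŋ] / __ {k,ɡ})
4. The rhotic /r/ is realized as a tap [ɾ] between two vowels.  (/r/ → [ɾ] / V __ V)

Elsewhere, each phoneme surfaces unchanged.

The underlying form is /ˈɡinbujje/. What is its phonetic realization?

/i/ (between /ɡ/ and /n/): rule 1 targets it, but not in an unstressed syllable → unchanged [i].
/n/ meets the environment for rule 3 (before a labial or velar stop) → [m].
/u/ (between /b/ and /j/): in an unstressed syllable, so rule 1 applies → [ə].
Rule 1 applies to /e/ (word-final: in an unstressed syllable) → [ə].

[ˈɡimbəjjə]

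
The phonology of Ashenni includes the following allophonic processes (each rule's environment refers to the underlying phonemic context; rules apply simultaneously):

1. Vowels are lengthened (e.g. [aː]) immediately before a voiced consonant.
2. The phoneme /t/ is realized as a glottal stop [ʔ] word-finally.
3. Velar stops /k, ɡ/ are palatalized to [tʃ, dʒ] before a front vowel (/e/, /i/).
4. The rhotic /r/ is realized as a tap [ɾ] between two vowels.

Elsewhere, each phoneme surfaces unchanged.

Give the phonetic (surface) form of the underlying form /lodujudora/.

[loːduːjuːdoːɾa]

/l/ stays [l].
/o/ — between /l/ and /d/, before a voiced consonant — surfaces as [oː] (rule 1).
/d/ (between /o/ and /u/) is unaffected → [d].
/u/ (between /d/ and /j/): before a voiced consonant, so rule 1 applies → [uː].
/j/ (between /u/ and /u/) is unaffected → [j].
/u/ (between /j/ and /d/): before a voiced consonant, so rule 1 applies → [uː].
/d/ stays [d].
/o/ (between /d/ and /r/) occurs before a voiced consonant → [oː] by rule 1.
/r/ — between /o/ and /a/, between two vowels — surfaces as [ɾ] (rule 4).
/a/ (word-final): rule 1 targets it, but not before a voiced consonant → unchanged [a].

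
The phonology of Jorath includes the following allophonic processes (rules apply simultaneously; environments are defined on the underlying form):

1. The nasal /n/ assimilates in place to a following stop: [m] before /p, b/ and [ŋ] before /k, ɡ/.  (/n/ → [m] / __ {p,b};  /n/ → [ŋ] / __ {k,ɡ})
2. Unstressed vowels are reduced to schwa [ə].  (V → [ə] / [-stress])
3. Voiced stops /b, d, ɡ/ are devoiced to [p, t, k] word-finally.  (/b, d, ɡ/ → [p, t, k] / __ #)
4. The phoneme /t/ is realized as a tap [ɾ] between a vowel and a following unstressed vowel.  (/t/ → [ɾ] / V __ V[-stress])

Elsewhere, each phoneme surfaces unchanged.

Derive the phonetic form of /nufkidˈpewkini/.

[nəfkədˈpewkənə]

/n/ (word-initial) fails the environment for rule 1, so it stays [n].
/u/ (between /n/ and /f/): in an unstressed syllable, so rule 2 applies → [ə].
/f/ — not in any rule's target class → [f].
/k/ stays [k].
/i/ meets the environment for rule 2 (in an unstressed syllable) → [ə].
/d/ — between /i/ and /p/; rule 3 does not apply here → [d].
/p/ (between /d/ and /e/) is unaffected → [p].
/e/ (between /p/ and /w/) fails the environment for rule 2, so it stays [e].
/w/ (between /e/ and /k/): no rule targets it → [w].
/k/ (between /w/ and /i/): no rule targets it → [k].
Rule 2 applies to /i/ (between /k/ and /n/: in an unstressed syllable) → [ə].
/n/ (between /i/ and /i/): rule 1 targets it, but not before a labial or velar stop → unchanged [n].
/i/ meets the environment for rule 2 (in an unstressed syllable) → [ə].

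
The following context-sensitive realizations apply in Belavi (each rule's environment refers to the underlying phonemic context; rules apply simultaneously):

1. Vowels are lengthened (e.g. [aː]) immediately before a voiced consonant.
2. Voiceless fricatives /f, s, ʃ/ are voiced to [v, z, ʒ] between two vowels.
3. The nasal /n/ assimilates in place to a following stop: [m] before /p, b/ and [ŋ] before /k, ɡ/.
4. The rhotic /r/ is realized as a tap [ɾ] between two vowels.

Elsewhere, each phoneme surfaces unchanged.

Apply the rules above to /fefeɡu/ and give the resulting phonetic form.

/f/ (word-initial) fails the environment for rule 2, so it stays [f].
/e/ (between /f/ and /f/): rule 1 targets it, but not before a voiced consonant → unchanged [e].
/f/ (between /e/ and /e/) occurs between two vowels → [v] by rule 2.
/e/ — between /f/ and /ɡ/, before a voiced consonant — surfaces as [eː] (rule 1).
/u/ (word-final) fails the environment for rule 1, so it stays [u].

[feveːɡu]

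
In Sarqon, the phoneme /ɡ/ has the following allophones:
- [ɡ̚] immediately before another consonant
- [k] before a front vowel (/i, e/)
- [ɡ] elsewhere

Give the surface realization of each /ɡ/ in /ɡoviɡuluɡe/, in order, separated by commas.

[ɡ], [ɡ], [k]

Occurrence 1 (position 1): no conditioning environment matches → elsewhere allophone [ɡ].
Occurrence 2 (position 5): no conditioning environment matches → elsewhere allophone [ɡ].
Occurrence 3 (position 9): before a front vowel (/i, e/) → [k].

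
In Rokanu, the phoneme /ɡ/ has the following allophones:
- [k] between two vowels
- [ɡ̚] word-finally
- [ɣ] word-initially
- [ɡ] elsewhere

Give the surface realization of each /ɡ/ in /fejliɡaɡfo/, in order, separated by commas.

Occurrence 1 (position 6): between two vowels → [k].
Occurrence 2 (position 8): no conditioning environment matches → elsewhere allophone [ɡ].

[k], [ɡ]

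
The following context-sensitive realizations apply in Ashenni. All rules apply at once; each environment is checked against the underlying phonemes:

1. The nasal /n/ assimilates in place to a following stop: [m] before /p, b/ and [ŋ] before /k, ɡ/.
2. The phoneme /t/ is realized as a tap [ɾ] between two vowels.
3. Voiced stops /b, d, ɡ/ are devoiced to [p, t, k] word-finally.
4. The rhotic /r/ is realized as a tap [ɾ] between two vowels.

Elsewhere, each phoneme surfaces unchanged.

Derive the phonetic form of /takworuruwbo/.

/t/ (word-initial) is in the target of rule 2 but the environment (between two vowels) is not met → [t].
/a/ stays [a].
/k/ stays [k].
/w/ (between /k/ and /o/): no rule targets it → [w].
/o/ (between /w/ and /r/) is unaffected → [o].
/r/ meets the environment for rule 4 (between two vowels) → [ɾ].
/u/ — not in any rule's target class → [u].
/r/ — between /u/ and /u/, between two vowels — surfaces as [ɾ] (rule 4).
/u/ (between /r/ and /w/): no rule targets it → [u].
/w/ (between /u/ and /b/): no rule targets it → [w].
/b/ (between /w/ and /o/): rule 3 targets it, but not word-finally → unchanged [b].
/o/ — not in any rule's target class → [o].

[takwoɾuɾuwbo]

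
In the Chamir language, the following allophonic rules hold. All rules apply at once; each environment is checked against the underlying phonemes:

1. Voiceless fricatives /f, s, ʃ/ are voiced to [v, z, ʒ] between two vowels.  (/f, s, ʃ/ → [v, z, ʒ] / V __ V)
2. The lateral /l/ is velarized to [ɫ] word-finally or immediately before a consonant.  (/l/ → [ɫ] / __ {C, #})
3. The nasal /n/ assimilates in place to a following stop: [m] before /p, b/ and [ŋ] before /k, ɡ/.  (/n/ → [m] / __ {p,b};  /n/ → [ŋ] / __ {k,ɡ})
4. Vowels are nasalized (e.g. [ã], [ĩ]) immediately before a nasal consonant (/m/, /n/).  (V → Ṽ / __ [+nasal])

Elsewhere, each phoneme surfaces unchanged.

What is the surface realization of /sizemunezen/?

/s/ (word-initial) is in the target of rule 1 but the environment (between two vowels) is not met → [s].
/i/ — between /s/ and /z/; rule 4 does not apply here → [i].
/z/ — not in any rule's target class → [z].
/e/ — between /z/ and /m/, before a nasal consonant — surfaces as [ẽ] (rule 4).
/m/ — not in any rule's target class → [m].
/u/ (between /m/ and /n/): before a nasal consonant, so rule 4 applies → [ũ].
/n/ (between /u/ and /e/): rule 3 targets it, but not before a labial or velar stop → unchanged [n].
/e/ (between /n/ and /z/) is in the target of rule 4 but the environment (before a nasal consonant) is not met → [e].
/z/ (between /e/ and /e/) is unaffected → [z].
/e/ (between /z/ and /n/) occurs before a nasal consonant → [ẽ] by rule 4.
/n/ (word-final): rule 3 targets it, but not before a labial or velar stop → unchanged [n].

[sizẽmũnezẽn]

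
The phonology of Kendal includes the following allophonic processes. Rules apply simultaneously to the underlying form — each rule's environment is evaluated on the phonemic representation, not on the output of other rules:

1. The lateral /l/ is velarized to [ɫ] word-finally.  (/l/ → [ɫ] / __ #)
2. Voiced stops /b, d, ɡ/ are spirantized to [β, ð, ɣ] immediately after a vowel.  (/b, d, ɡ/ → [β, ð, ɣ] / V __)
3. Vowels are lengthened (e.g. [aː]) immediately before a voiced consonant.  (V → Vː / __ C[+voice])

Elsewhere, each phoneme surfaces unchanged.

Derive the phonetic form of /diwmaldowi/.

[diːwmaːldoːwi]

/d/ — word-initial; rule 2 does not apply here → [d].
/i/ (between /d/ and /w/) occurs before a voiced consonant → [iː] by rule 3.
Rule 3 applies to /a/ (between /m/ and /l/: before a voiced consonant) → [aː].
/l/ (between /a/ and /d/): rule 1 targets it, but not word-finally → unchanged [l].
/d/ (between /l/ and /o/) is in the target of rule 2 but the environment (immediately after a vowel) is not met → [d].
Rule 3 applies to /o/ (between /d/ and /w/: before a voiced consonant) → [oː].
/i/ (word-final) is in the target of rule 3 but the environment (before a voiced consonant) is not met → [i].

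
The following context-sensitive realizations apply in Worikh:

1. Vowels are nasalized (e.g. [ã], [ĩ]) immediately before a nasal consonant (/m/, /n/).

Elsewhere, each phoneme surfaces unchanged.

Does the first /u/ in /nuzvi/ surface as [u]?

Yes

/u/ (between /n/ and /z/) fails the environment for rule 1, so it stays [u].
The actual realization is [u], which matches [u].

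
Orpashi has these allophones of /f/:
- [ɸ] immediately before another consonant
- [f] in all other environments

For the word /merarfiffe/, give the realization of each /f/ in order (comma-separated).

[f], [ɸ], [f]

Occurrence 1 (position 6): no conditioning environment matches → elsewhere allophone [f].
Occurrence 2 (position 8): immediately before another consonant → [ɸ].
Occurrence 3 (position 9): no conditioning environment matches → elsewhere allophone [f].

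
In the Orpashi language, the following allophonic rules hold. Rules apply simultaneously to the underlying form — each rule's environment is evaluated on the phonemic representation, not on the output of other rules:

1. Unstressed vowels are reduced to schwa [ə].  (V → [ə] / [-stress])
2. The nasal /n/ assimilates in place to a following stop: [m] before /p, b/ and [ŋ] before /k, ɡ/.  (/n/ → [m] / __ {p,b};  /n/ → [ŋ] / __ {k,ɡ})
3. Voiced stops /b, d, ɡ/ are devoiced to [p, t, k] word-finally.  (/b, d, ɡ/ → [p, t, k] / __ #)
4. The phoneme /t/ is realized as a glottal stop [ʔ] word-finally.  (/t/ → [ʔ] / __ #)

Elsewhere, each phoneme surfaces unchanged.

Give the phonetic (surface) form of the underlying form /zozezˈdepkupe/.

[zəzəzˈdepkəpə]

/z/ (word-initial): no rule targets it → [z].
/o/ meets the environment for rule 1 (in an unstressed syllable) → [ə].
/z/ (between /o/ and /e/): no rule targets it → [z].
/e/ (between /z/ and /z/): in an unstressed syllable, so rule 1 applies → [ə].
/z/ — not in any rule's target class → [z].
/d/ (between /z/ and /e/) is in the target of rule 3 but the environment (word-finally) is not met → [d].
/e/ — between /d/ and /p/; rule 1 does not apply here → [e].
/p/ (between /e/ and /k/): no rule targets it → [p].
/k/ stays [k].
/u/ — between /k/ and /p/, in an unstressed syllable — surfaces as [ə] (rule 1).
/p/ stays [p].
/e/ (word-final) occurs in an unstressed syllable → [ə] by rule 1.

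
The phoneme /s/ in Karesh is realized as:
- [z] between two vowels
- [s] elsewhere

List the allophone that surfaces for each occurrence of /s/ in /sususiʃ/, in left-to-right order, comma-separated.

Occurrence 1 (position 1): no conditioning environment matches → elsewhere allophone [s].
Occurrence 2 (position 3): between two vowels → [z].
Occurrence 3 (position 5): between two vowels → [z].

[s], [z], [z]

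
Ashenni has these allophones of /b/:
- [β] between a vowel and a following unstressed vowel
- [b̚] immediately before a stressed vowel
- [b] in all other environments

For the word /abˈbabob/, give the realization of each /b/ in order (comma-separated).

[b], [b̚], [β], [b]

Occurrence 1 (position 2): no conditioning environment matches → elsewhere allophone [b].
Occurrence 2 (position 3): immediately before a stressed vowel → [b̚].
Occurrence 3 (position 5): between a vowel and a following unstressed vowel → [β].
Occurrence 4 (position 7): no conditioning environment matches → elsewhere allophone [b].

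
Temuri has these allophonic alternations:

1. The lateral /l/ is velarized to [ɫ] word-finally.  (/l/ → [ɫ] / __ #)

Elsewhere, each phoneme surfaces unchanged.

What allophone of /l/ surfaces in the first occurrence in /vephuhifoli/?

[l]

/l/ (between /o/ and /i/): rule 1 targets it, but not word-finally → unchanged [l].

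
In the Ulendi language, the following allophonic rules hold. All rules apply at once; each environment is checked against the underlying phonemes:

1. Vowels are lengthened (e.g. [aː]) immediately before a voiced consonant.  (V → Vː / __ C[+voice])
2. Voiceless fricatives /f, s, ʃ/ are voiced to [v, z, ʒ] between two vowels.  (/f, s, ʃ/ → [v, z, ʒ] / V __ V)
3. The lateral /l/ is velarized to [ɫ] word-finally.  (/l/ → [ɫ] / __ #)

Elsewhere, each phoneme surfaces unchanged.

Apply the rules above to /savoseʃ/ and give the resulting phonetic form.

/s/ (word-initial) is in the target of rule 2 but the environment (between two vowels) is not met → [s].
/a/ (between /s/ and /v/) occurs before a voiced consonant → [aː] by rule 1.
/v/ stays [v].
/o/ (between /v/ and /s/) fails the environment for rule 1, so it stays [o].
/s/ (between /o/ and /e/) occurs between two vowels → [z] by rule 2.
/e/ — between /s/ and /ʃ/; rule 1 does not apply here → [e].
/ʃ/ (word-final) fails the environment for rule 2, so it stays [ʃ].

[saːvozeʃ]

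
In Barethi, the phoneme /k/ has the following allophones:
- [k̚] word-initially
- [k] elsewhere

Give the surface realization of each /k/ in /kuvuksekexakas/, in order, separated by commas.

Occurrence 1 (position 1): word-initially → [k̚].
Occurrence 2 (position 5): no conditioning environment matches → elsewhere allophone [k].
Occurrence 3 (position 8): no conditioning environment matches → elsewhere allophone [k].
Occurrence 4 (position 12): no conditioning environment matches → elsewhere allophone [k].

[k̚], [k], [k], [k]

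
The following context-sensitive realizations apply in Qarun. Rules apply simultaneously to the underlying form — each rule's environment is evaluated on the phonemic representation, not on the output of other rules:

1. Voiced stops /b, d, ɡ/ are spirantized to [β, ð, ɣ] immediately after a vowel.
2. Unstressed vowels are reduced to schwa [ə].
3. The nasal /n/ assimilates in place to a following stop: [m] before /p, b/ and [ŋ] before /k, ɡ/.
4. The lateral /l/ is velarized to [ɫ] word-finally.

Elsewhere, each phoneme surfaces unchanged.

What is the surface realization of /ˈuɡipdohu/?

/u/ (word-initial): rule 2 targets it, but not in an unstressed syllable → unchanged [u].
/ɡ/ (between /u/ and /i/): immediately after a vowel, so rule 1 applies → [ɣ].
Rule 2 applies to /i/ (between /ɡ/ and /p/: in an unstressed syllable) → [ə].
/p/ (between /i/ and /d/) is unaffected → [p].
/d/ (between /p/ and /o/) fails the environment for rule 1, so it stays [d].
/o/ (between /d/ and /h/): in an unstressed syllable, so rule 2 applies → [ə].
/h/ (between /o/ and /u/) is unaffected → [h].
/u/ meets the environment for rule 2 (in an unstressed syllable) → [ə].

[ˈuɣəpdəhə]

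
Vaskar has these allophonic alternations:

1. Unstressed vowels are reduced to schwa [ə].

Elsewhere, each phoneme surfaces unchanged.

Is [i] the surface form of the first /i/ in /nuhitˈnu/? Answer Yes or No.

No

Rule 1 applies to /i/ (between /h/ and /t/: in an unstressed syllable) → [ə].
The actual realization is [ə], not [i].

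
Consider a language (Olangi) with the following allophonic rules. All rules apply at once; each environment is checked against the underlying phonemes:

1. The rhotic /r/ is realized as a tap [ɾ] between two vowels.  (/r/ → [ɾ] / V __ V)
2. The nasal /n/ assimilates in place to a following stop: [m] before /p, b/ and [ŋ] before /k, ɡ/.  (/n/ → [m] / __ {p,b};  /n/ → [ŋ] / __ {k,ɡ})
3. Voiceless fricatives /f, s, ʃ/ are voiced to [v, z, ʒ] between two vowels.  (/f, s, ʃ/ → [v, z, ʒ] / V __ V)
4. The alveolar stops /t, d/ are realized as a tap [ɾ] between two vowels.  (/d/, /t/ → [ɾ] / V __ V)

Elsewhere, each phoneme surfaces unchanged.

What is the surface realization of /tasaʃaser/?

[tazaʒazer]

/t/ (word-initial): rule 4 targets it, but not between two vowels → unchanged [t].
/a/ (between /t/ and /s/): no rule targets it → [a].
/s/ meets the environment for rule 3 (between two vowels) → [z].
/a/ (between /s/ and /ʃ/): no rule targets it → [a].
Rule 3 applies to /ʃ/ (between /a/ and /a/: between two vowels) → [ʒ].
/a/ stays [a].
/s/ meets the environment for rule 3 (between two vowels) → [z].
/e/ (between /s/ and /r/) is unaffected → [e].
/r/ — word-final; rule 1 does not apply here → [r].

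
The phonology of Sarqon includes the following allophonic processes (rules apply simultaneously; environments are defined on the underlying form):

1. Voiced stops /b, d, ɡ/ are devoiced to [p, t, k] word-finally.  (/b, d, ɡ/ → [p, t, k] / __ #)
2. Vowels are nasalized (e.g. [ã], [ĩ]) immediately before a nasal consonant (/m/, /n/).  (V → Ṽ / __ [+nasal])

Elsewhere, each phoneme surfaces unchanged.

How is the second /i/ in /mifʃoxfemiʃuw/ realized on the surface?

/i/ (between /m/ and /ʃ/): rule 2 targets it, but not before a nasal consonant → unchanged [i].

[i]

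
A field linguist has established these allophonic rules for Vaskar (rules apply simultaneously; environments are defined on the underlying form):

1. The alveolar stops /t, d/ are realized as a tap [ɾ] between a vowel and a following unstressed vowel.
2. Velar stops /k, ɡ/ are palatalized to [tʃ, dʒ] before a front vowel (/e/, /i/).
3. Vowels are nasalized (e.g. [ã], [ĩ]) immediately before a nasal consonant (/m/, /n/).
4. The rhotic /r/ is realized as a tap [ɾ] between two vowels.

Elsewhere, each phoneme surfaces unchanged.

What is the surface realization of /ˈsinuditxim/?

[ˈsĩnuɾitxĩm]

/i/ (between /s/ and /n/) occurs before a nasal consonant → [ĩ] by rule 3.
/u/ (between /n/ and /d/) is in the target of rule 3 but the environment (before a nasal consonant) is not met → [u].
Rule 1 applies to /d/ (between /u/ and /i/: between a vowel and a following unstressed vowel) → [ɾ].
/i/ (between /d/ and /t/): rule 3 targets it, but not before a nasal consonant → unchanged [i].
/t/ (between /i/ and /x/) is in the target of rule 1 but the environment (between a vowel and a following unstressed vowel) is not met → [t].
/i/ (between /x/ and /m/) occurs before a nasal consonant → [ĩ] by rule 3.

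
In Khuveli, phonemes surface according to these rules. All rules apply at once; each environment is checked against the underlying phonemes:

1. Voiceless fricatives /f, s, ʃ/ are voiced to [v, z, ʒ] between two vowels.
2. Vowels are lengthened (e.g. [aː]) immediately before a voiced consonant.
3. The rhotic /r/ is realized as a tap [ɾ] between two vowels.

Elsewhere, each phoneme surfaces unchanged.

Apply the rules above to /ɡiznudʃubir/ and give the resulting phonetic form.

[ɡiːznuːdʃuːbiːr]

/i/ — between /ɡ/ and /z/, before a voiced consonant — surfaces as [iː] (rule 2).
/u/ (between /n/ and /d/) occurs before a voiced consonant → [uː] by rule 2.
/ʃ/ (between /d/ and /u/) fails the environment for rule 1, so it stays [ʃ].
/u/ — between /ʃ/ and /b/, before a voiced consonant — surfaces as [uː] (rule 2).
/i/ meets the environment for rule 2 (before a voiced consonant) → [iː].
/r/ (word-final) fails the environment for rule 3, so it stays [r].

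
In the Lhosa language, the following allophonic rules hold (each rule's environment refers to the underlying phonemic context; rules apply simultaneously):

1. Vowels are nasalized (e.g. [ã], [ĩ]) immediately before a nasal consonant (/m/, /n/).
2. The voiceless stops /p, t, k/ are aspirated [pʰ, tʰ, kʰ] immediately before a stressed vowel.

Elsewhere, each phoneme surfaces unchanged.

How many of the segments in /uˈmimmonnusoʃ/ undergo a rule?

3

Segments that undergo a rule: /u/ → [ũ] (rule 1); /i/ → [ĩ] (rule 1); /o/ → [õ] (rule 1).
All other segments surface unchanged.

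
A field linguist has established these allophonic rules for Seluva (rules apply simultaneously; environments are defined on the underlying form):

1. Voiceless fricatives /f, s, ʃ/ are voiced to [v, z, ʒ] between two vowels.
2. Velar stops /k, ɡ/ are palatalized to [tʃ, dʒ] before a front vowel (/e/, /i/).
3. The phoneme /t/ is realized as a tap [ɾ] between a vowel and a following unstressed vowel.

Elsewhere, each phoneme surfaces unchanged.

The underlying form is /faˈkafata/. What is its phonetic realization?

/f/ — word-initial; rule 1 does not apply here → [f].
/a/ (between /f/ and /k/): no rule targets it → [a].
/k/ (between /a/ and /a/): rule 2 targets it, but not before a front vowel → unchanged [k].
/a/ — not in any rule's target class → [a].
/f/ (between /a/ and /a/): between two vowels, so rule 1 applies → [v].
/a/ — not in any rule's target class → [a].
/t/ — between /a/ and /a/, between a vowel and a following unstressed vowel — surfaces as [ɾ] (rule 3).
/a/ — not in any rule's target class → [a].

[faˈkavaɾa]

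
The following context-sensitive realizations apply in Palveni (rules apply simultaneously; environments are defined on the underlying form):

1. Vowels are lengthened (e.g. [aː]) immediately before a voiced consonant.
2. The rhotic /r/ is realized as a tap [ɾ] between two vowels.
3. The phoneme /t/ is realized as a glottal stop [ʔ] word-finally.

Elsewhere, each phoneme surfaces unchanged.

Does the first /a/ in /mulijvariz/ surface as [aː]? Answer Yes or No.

Yes

/a/ meets the environment for rule 1 (before a voiced consonant) → [aː].
The actual realization is [aː], which matches [aː].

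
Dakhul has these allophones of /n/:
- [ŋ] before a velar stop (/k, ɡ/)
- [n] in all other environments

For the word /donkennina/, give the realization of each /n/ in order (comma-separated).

[ŋ], [n], [n], [n]

Occurrence 1 (position 3): before a velar stop → [ŋ].
Occurrence 2 (position 6): no conditioning environment matches → elsewhere allophone [n].
Occurrence 3 (position 7): no conditioning environment matches → elsewhere allophone [n].
Occurrence 4 (position 9): no conditioning environment matches → elsewhere allophone [n].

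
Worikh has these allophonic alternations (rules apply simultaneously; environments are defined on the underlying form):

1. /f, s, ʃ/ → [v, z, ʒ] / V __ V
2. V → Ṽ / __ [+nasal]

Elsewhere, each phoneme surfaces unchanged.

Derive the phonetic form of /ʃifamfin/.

[ʃivãmfĩn]

/ʃ/ (word-initial) fails the environment for rule 1, so it stays [ʃ].
/i/ (between /ʃ/ and /f/) is in the target of rule 2 but the environment (before a nasal consonant) is not met → [i].
Rule 1 applies to /f/ (between /i/ and /a/: between two vowels) → [v].
/a/ meets the environment for rule 2 (before a nasal consonant) → [ã].
/m/ stays [m].
/f/ (between /m/ and /i/): rule 1 targets it, but not between two vowels → unchanged [f].
/i/ (between /f/ and /n/): before a nasal consonant, so rule 2 applies → [ĩ].
/n/ stays [n].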